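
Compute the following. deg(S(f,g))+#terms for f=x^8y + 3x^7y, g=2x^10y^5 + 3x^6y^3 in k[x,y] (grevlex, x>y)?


LT(f)=x^8y, LT(g)=2x^10y^5
lcm(LM)=x^10y^5
S(f,g) (scaled by 2 to clear denominators) = 2x^2y^4*f - 1*g = 6x^9y^5 - 3x^6y^3
2 terms, deg 14.
14+2=16


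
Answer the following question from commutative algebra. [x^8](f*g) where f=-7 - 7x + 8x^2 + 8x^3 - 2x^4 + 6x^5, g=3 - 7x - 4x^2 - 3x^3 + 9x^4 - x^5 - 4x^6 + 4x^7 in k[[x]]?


[x^8] = sum a_i*b_j, i+j=8
  -7*4=-28
  8*-4=-32
  8*-1=-8
  -2*9=-18
  6*-3=-18
Sum=-104


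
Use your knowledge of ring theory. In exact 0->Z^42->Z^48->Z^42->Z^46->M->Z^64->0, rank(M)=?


Alt sum=0:
(-1)^0*42 + (-1)^1*48 + (-1)^2*42 + (-1)^3*46 + (-1)^4*? + (-1)^5*64=0
rank(M)=74


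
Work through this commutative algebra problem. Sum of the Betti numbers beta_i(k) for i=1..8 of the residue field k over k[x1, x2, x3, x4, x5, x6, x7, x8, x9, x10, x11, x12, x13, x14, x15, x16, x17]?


Koszul resolution: beta_i(k)=C(n,i), n=17
C(17,1)=17, C(17,2)=136, C(17,3)=680, C(17,4)=2380, C(17,5)=6188, C(17,6)=12376, C(17,7)=19448, C(17,8)=24310
Sum=65535


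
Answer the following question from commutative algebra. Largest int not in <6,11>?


gcd(6,11)=1 => F=ab-a-b=6*11-6-11=66-17=49


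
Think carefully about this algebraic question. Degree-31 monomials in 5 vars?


C(d+n-1,n-1)=C(35,4)=52360


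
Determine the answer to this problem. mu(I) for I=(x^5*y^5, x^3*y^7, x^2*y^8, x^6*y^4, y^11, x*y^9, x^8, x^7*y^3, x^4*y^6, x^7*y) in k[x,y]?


Remove redundant (divisible by others).
x^7*y^3 redundant.
Min: x^8, x^7*y, x^6*y^4, x^5*y^5, x^4*y^6, x^3*y^7, x^2*y^8, x*y^9, y^11
Count=9


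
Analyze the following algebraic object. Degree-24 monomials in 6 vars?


C(d+n-1,n-1)=C(29,5)=118755


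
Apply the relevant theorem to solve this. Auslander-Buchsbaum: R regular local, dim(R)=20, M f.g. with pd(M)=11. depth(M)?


pd+depth=depth(R)=20
depth=20-11=9


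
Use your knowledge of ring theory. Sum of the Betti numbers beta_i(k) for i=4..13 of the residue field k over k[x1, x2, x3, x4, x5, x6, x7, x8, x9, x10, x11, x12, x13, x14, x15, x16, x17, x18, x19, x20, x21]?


Koszul resolution: beta_i(k)=C(n,i), n=21
C(21,4)=5985, C(21,5)=20349, C(21,6)=54264, C(21,7)=116280, C(21,8)=203490, C(21,9)=293930, C(21,10)=352716, C(21,11)=352716, C(21,12)=293930, C(21,13)=203490
Sum=1897150


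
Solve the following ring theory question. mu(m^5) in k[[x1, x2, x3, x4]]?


C(n+d-1,d)=C(8,5)=56


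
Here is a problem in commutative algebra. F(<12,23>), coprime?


gcd(12,23)=1 => F=ab-a-b=12*23-12-23=276-35=241


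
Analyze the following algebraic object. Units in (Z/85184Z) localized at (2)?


Local ring = Z/64Z.
phi(64) = 2^5*(2-1) = 32


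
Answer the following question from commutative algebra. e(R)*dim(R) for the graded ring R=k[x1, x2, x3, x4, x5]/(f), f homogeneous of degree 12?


e(R)=deg(f)=12, dim(R)=5-1=4
e*dim=12*4=48


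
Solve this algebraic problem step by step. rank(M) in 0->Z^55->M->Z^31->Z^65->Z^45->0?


Alt sum=0:
(-1)^0*55 + (-1)^1*? + (-1)^2*31 + (-1)^3*65 + (-1)^4*45=0
rank(M)=66


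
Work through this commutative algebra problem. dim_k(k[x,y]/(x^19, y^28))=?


Basis: x^i*y^j, i<19, j<28
19*28=532


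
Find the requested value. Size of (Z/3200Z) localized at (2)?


2-primary part: 3200=2^7*25
Size=2^7=128


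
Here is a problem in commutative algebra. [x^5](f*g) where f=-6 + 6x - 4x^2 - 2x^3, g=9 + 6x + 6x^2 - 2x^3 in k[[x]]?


[x^5] = sum a_i*b_j, i+j=5
  -4*-2=8
  -2*6=-12
Sum=-4


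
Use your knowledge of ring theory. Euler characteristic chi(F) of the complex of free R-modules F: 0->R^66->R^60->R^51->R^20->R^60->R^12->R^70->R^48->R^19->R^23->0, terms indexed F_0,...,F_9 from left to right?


chi = sum (-1)^i * rank:
(-1)^0*66=66
(-1)^1*60=-60
(-1)^2*51=51
(-1)^3*20=-20
(-1)^4*60=60
(-1)^5*12=-12
(-1)^6*70=70
(-1)^7*48=-48
(-1)^8*19=19
(-1)^9*23=-23
chi=103


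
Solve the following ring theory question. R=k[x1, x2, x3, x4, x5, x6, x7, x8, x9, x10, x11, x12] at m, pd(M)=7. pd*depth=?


pd+depth=12
depth=12-7=5
pd*depth=7*5=35


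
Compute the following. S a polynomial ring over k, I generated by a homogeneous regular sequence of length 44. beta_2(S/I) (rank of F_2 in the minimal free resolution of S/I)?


Regular sequence => Koszul complex is the minimal free resolution.
Syz_1 minimally generated by Koszul relations f_i*e_j - f_j*e_i (i<j): mu(Syz_1) = beta_2 = C(m,2) = m(m-1)/2
m=44
44*43/2 = 946


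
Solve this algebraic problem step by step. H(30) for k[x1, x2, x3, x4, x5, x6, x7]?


C(d+n-1,n-1)=C(36,6)=1947792


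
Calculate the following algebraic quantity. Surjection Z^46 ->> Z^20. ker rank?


rank(ker) = 46-20 = 26


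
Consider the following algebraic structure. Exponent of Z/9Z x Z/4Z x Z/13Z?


Exponent = lcm of the cyclic orders; pairwise coprime => product.
3^2*2^2*13^1=9*4*13=468


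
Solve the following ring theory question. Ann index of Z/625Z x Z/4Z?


Exponent = lcm of the cyclic orders; pairwise coprime => product.
5^4*2^2=625*4=2500


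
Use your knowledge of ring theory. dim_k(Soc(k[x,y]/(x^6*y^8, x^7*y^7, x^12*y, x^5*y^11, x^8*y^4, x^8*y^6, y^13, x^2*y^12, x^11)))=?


Socle = ann(m) = span of standard monomials u with x*u, y*u in I (staircase corners).
Redundant generators: x^8*y^6, x^12*y
Minimal generators: x^11, x^8*y^4, x^7*y^7, x^6*y^8, x^5*y^11, x^2*y^12, y^13
Corners: xy^12, x^4y^11, x^5y^10, x^6y^7, x^7y^6, x^10y^3
Socle dim=6


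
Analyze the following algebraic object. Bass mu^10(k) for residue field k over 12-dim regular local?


C(n,i)=C(12,10)=66


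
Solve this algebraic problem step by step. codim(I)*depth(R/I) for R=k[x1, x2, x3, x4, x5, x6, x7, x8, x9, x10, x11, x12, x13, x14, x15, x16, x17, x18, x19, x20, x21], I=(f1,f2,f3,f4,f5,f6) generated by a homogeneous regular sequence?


codim=6, depth=dim(R/I)=21-6=15
Product=6*15=90


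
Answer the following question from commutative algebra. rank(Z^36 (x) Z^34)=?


rank(M(x)N) = rank(M)*rank(N)
36*34 = 1224


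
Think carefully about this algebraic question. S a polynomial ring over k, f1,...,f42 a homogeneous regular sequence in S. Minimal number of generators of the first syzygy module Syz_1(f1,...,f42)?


Regular sequence => Koszul complex is the minimal free resolution.
Syz_1 minimally generated by Koszul relations f_i*e_j - f_j*e_i (i<j): mu(Syz_1) = beta_2 = C(m,2) = m(m-1)/2
m=42
42*41/2 = 861


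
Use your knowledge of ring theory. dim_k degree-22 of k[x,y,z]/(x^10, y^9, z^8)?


Need i<10, j<9, k<8 with i+j+k=22.
For each i, j ranges over max(0,22-i-7)..min(8,22-i):
  i=0: j in [15,8] -> 0
  i=1: j in [14,8] -> 0
  i=2: j in [13,8] -> 0
  i=3: j in [12,8] -> 0
  i=4: j in [11,8] -> 0
  i=5: j in [10,8] -> 0
  i=6: j in [9,8] -> 0
  i=7: j in [8,8] -> 1
  i=8: j in [7,8] -> 2
  i=9: j in [6,8] -> 3
H(22) = 0+0+0+0+0+0+0+1+2+3 = 6


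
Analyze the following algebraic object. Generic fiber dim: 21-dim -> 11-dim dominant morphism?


dim(fiber)=dim(X)-dim(Y)=21-11=10


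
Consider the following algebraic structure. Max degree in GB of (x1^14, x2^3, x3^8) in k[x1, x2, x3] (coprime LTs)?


Pure powers, coprime LTs => already GB.
Degrees: 14, 3, 8
Max=14


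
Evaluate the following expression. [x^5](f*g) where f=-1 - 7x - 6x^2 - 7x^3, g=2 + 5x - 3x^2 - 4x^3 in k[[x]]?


[x^5] = sum a_i*b_j, i+j=5
  -6*-4=24
  -7*-3=21
Sum=45


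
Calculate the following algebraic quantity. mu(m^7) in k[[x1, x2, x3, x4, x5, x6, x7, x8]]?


C(n+d-1,d)=C(14,7)=3432


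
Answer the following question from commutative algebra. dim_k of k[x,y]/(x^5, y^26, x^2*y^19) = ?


k[x,y]/I, I = (x^5, y^26, x^2*y^19)
Rect: 5x26=130. Corner: (5-2)x(26-19)=21.
dim = 130-21 = 109


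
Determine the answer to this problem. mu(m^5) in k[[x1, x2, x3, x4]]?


C(n+d-1,d)=C(8,5)=56


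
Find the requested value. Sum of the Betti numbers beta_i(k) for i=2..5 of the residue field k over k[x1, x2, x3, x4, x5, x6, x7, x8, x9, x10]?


Koszul resolution: beta_i(k)=C(n,i), n=10
C(10,2)=45, C(10,3)=120, C(10,4)=210, C(10,5)=252
Sum=627


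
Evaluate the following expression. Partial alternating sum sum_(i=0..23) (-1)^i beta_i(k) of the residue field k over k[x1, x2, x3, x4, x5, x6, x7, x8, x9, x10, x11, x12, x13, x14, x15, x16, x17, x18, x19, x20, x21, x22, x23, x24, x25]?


Koszul resolution: beta_i(k)=C(n,i), n=25
sum_(i=0..p) (-1)^i C(n,i) = (-1)^p C(n-1,p)
(-1)^23*C(24,23) = (-1)^23*24 = -24


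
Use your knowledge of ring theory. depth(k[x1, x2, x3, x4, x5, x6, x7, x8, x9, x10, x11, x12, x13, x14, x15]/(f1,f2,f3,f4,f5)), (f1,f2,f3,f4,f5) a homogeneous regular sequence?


depth(R)=15
depth(R/I)=15-5=10


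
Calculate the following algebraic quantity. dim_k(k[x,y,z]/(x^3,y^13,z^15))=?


Basis: x^iy^jz^k, i<3,j<13,k<15
3*13*15=585


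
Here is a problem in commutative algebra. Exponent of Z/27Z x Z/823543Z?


Exponent = lcm of the cyclic orders; pairwise coprime => product.
3^3*7^7=27*823543=22235661


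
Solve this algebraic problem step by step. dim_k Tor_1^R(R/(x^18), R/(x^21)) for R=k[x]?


Tor_1(R/I,R/J)=(I cap J)/IJ=(x^21)/(x^39)
dim=39-21=min(18,21)=18


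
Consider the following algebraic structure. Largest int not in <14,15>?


gcd(14,15)=1 => F=ab-a-b=14*15-14-15=210-29=181


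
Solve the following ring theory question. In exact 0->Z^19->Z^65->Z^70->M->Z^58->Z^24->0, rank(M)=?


Alt sum=0:
(-1)^0*19 + (-1)^1*65 + (-1)^2*70 + (-1)^3*? + (-1)^4*58 + (-1)^5*24=0
rank(M)=58


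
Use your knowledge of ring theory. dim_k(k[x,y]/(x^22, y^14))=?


Basis: x^i*y^j, i<22, j<14
22*14=308


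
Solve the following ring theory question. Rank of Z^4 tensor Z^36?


rank(M(x)N) = rank(M)*rank(N)
4*36 = 144


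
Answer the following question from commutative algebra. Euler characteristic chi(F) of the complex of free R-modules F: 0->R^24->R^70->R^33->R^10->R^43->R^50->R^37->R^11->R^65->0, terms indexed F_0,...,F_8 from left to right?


chi = sum (-1)^i * rank:
(-1)^0*24=24
(-1)^1*70=-70
(-1)^2*33=33
(-1)^3*10=-10
(-1)^4*43=43
(-1)^5*50=-50
(-1)^6*37=37
(-1)^7*11=-11
(-1)^8*65=65
chi=61


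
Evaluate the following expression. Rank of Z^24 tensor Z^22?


rank(M(x)N) = rank(M)*rank(N)
24*22 = 528


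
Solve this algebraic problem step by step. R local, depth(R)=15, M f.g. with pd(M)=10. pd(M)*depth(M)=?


pd+depth=15
depth=15-10=5
pd*depth=10*5=50


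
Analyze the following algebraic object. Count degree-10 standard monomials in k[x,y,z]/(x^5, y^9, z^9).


Need i<5, j<9, k<9 with i+j+k=10.
For each i, j ranges over max(0,10-i-8)..min(8,10-i):
  i=0: j in [2,8] -> 7
  i=1: j in [1,8] -> 8
  i=2: j in [0,8] -> 9
  i=3: j in [0,7] -> 8
  i=4: j in [0,6] -> 7
H(10) = 7+8+9+8+7 = 39


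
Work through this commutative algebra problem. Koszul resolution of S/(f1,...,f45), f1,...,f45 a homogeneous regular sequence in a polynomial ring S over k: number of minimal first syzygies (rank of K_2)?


Regular sequence => Koszul complex is the minimal free resolution.
Syz_1 minimally generated by Koszul relations f_i*e_j - f_j*e_i (i<j): mu(Syz_1) = beta_2 = C(m,2) = m(m-1)/2
m=45
45*44/2 = 990


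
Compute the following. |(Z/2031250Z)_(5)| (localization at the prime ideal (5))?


5-primary part: 2031250=5^7*26
Size=5^7=78125


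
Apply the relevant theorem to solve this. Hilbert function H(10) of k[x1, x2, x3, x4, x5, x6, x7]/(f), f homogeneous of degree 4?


C(16,6)-C(12,6)=8008-924=7084


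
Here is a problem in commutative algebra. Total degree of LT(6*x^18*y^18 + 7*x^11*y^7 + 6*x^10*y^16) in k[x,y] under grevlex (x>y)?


LT: 6*x^18*y^18
deg_x=18, deg_y=18
Total=18+18=36


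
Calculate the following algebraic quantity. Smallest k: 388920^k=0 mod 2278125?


388920^k mod 2278125:
k=1: 388920
k=2: 378900
k=3: 1272375
k=4: 50625
k=5: 1518750
k=6: 0
First zero at k = 6


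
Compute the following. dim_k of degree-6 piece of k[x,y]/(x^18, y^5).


k[x,y], I = (x^18, y^5), d = 6
Need i < 18 and d-i < 5.
Range: 2 <= i <= 6.
H(6) = 5


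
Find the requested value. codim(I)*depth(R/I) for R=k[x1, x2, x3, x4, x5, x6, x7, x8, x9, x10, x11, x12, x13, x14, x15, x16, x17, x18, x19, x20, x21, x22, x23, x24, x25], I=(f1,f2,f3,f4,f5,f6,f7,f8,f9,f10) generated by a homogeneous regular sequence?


codim=10, depth=dim(R/I)=25-10=15
Product=10*15=150


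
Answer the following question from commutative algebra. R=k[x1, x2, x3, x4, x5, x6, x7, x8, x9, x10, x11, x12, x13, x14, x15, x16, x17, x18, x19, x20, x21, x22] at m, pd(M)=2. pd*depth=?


pd+depth=22
depth=22-2=20
pd*depth=2*20=40


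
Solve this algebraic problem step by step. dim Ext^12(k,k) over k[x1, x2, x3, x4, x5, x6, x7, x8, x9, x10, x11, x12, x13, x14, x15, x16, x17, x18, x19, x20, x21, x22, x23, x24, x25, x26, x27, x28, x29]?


C(n,i)=C(29,12)=51895935


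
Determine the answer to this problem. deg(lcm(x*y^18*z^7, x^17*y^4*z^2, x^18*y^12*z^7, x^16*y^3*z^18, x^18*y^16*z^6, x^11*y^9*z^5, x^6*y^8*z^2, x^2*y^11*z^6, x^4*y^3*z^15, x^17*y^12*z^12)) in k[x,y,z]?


lcm = componentwise max:
x: max(1,17,18,16,18,11,6,2,4,17)=18
y: max(18,4,12,3,16,9,8,11,3,12)=18
z: max(7,2,7,18,6,5,2,6,15,12)=18
Total=18+18+18=54


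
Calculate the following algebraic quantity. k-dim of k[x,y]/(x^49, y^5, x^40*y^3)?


k[x,y]/I, I = (x^49, y^5, x^40*y^3)
Rect: 49x5=245. Corner: (49-40)x(5-3)=18.
dim = 245-18 = 227


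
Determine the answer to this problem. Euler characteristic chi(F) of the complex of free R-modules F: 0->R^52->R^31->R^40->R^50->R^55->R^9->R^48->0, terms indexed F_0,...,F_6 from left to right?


chi = sum (-1)^i * rank:
(-1)^0*52=52
(-1)^1*31=-31
(-1)^2*40=40
(-1)^3*50=-50
(-1)^4*55=55
(-1)^5*9=-9
(-1)^6*48=48
chi=105


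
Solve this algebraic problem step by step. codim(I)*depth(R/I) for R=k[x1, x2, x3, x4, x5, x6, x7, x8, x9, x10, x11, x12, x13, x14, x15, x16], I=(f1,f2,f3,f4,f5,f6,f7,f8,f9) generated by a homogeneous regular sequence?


codim=9, depth=dim(R/I)=16-9=7
Product=9*7=63


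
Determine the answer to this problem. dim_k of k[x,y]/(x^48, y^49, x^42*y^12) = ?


k[x,y]/I, I = (x^48, y^49, x^42*y^12)
Rect: 48x49=2352. Corner: (48-42)x(49-12)=222.
dim = 2352-222 = 2130


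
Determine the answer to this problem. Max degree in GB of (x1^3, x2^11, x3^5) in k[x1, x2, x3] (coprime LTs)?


Pure powers, coprime LTs => already GB.
Degrees: 3, 11, 5
Max=11


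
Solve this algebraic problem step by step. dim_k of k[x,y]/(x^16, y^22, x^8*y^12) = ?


k[x,y]/I, I = (x^16, y^22, x^8*y^12)
Rect: 16x22=352. Corner: (16-8)x(22-12)=80.
dim = 352-80 = 272


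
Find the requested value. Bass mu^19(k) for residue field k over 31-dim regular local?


C(n,i)=C(31,19)=141120525


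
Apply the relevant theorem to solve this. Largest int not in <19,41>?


gcd(19,41)=1 => F=ab-a-b=19*41-19-41=779-60=719


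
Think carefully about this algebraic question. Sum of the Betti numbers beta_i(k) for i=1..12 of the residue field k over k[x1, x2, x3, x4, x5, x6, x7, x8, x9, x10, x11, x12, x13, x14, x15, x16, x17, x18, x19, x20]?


Koszul resolution: beta_i(k)=C(n,i), n=20
C(20,1)=20, C(20,2)=190, C(20,3)=1140, C(20,4)=4845, C(20,5)=15504, C(20,6)=38760, C(20,7)=77520, C(20,8)=125970, C(20,9)=167960, C(20,10)=184756, C(20,11)=167960, C(20,12)=125970
Sum=910595


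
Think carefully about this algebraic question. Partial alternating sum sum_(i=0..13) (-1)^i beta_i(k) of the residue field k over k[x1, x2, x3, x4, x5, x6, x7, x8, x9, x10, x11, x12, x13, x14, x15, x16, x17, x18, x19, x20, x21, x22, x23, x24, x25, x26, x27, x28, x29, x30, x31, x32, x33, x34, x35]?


Koszul resolution: beta_i(k)=C(n,i), n=35
sum_(i=0..p) (-1)^i C(n,i) = (-1)^p C(n-1,p)
(-1)^13*C(34,13) = (-1)^13*927983760 = -927983760


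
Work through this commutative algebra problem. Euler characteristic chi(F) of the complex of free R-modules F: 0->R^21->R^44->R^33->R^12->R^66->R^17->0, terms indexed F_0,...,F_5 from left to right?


chi = sum (-1)^i * rank:
(-1)^0*21=21
(-1)^1*44=-44
(-1)^2*33=33
(-1)^3*12=-12
(-1)^4*66=66
(-1)^5*17=-17
chi=47


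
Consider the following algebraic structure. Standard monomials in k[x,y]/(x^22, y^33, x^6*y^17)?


k[x,y]/I, I = (x^22, y^33, x^6*y^17)
Rect: 22x33=726. Corner: (22-6)x(33-17)=256.
dim = 726-256 = 470


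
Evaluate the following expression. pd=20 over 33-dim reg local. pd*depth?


pd+depth=33
depth=33-20=13
pd*depth=20*13=260


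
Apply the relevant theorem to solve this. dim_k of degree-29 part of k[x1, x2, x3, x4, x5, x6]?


C(d+n-1,n-1)=C(34,5)=278256


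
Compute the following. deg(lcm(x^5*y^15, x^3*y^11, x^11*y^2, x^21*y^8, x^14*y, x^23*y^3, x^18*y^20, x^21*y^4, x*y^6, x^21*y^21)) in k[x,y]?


lcm = componentwise max:
x: max(5,3,11,21,14,23,18,21,1,21)=23
y: max(15,11,2,8,1,3,20,4,6,21)=21
Total=23+21=44


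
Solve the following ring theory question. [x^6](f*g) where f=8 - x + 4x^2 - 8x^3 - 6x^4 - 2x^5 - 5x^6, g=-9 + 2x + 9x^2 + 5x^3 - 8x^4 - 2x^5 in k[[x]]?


[x^6] = sum a_i*b_j, i+j=6
  -1*-2=2
  4*-8=-32
  -8*5=-40
  -6*9=-54
  -2*2=-4
  -5*-9=45
Sum=-83


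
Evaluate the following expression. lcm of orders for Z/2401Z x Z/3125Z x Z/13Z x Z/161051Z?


Exponent = lcm of the cyclic orders; pairwise coprime => product.
7^4*5^5*13^1*11^5=2401*3125*13*161051=15709015196875


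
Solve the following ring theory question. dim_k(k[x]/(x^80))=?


Basis: 1,x,...,x^79
dim=80


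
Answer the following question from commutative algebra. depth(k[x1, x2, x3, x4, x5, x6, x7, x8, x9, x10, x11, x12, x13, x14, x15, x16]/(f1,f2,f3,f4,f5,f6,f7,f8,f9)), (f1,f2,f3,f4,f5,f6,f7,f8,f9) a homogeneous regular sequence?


depth(R)=16
depth(R/I)=16-9=7


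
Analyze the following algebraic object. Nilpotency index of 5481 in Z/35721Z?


5481^k mod 35721:
k=1: 5481
k=2: 0
First zero at k = 2


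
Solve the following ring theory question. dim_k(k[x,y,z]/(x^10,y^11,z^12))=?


Basis: x^iy^jz^k, i<10,j<11,k<12
10*11*12=1320


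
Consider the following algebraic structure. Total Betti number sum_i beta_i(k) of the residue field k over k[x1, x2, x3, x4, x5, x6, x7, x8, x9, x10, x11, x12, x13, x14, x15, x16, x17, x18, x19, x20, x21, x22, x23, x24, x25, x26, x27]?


Koszul resolution: beta_i(k)=C(n,i), n=27
sum_i C(27,i) = 2^27 = 134217728


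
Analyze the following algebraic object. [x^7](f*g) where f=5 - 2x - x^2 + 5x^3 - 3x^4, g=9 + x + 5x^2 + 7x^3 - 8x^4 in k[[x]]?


[x^7] = sum a_i*b_j, i+j=7
  5*-8=-40
  -3*7=-21
Sum=-61


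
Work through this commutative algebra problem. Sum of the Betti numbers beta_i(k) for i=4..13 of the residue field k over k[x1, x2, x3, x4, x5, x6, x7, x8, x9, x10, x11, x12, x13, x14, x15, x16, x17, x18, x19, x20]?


Koszul resolution: beta_i(k)=C(n,i), n=20
C(20,4)=4845, C(20,5)=15504, C(20,6)=38760, C(20,7)=77520, C(20,8)=125970, C(20,9)=167960, C(20,10)=184756, C(20,11)=167960, C(20,12)=125970, C(20,13)=77520
Sum=986765


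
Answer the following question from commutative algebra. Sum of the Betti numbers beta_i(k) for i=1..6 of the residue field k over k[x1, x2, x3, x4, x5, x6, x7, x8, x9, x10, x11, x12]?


Koszul resolution: beta_i(k)=C(n,i), n=12
C(12,1)=12, C(12,2)=66, C(12,3)=220, C(12,4)=495, C(12,5)=792, C(12,6)=924
Sum=2509


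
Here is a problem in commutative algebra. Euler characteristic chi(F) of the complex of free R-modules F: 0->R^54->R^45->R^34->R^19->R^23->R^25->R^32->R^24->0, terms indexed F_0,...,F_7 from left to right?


chi = sum (-1)^i * rank:
(-1)^0*54=54
(-1)^1*45=-45
(-1)^2*34=34
(-1)^3*19=-19
(-1)^4*23=23
(-1)^5*25=-25
(-1)^6*32=32
(-1)^7*24=-24
chi=30


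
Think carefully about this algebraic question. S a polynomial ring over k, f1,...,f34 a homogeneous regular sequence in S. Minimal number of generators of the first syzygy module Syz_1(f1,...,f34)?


Regular sequence => Koszul complex is the minimal free resolution.
Syz_1 minimally generated by Koszul relations f_i*e_j - f_j*e_i (i<j): mu(Syz_1) = beta_2 = C(m,2) = m(m-1)/2
m=34
34*33/2 = 561


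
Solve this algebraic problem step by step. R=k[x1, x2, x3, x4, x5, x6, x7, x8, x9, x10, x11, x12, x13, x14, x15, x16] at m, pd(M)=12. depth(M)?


pd+depth=depth(R)=16
depth=16-12=4


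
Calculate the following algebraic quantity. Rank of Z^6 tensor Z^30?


rank(M(x)N) = rank(M)*rank(N)
6*30 = 180


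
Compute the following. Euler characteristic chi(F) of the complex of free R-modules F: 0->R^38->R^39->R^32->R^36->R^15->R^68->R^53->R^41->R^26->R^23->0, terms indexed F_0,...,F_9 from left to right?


chi = sum (-1)^i * rank:
(-1)^0*38=38
(-1)^1*39=-39
(-1)^2*32=32
(-1)^3*36=-36
(-1)^4*15=15
(-1)^5*68=-68
(-1)^6*53=53
(-1)^7*41=-41
(-1)^8*26=26
(-1)^9*23=-23
chi=-43


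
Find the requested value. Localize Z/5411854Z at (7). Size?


7-primary part: 5411854=7^6*46
Size=7^6=117649


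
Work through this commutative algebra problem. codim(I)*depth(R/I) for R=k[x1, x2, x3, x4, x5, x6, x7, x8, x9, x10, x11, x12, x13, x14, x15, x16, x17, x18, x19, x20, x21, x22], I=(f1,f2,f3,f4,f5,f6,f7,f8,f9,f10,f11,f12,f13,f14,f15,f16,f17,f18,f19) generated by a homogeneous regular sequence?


codim=19, depth=dim(R/I)=22-19=3
Product=19*3=57


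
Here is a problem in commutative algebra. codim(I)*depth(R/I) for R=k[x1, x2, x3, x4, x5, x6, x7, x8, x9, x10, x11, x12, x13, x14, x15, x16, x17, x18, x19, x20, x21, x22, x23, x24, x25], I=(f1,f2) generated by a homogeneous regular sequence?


codim=2, depth=dim(R/I)=25-2=23
Product=2*23=46


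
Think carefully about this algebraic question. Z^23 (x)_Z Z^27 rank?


rank(M(x)N) = rank(M)*rank(N)
23*27 = 621


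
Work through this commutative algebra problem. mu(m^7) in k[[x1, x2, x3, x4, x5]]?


C(n+d-1,d)=C(11,7)=330


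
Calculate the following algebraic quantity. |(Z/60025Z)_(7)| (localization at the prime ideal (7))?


7-primary part: 60025=7^4*25
Size=7^4=2401


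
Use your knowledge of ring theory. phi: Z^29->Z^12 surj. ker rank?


rank(ker) = 29-12 = 17


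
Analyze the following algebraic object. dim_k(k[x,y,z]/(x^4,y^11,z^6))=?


Basis: x^iy^jz^k, i<4,j<11,k<6
4*11*6=264


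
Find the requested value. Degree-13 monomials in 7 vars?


C(d+n-1,n-1)=C(19,6)=27132


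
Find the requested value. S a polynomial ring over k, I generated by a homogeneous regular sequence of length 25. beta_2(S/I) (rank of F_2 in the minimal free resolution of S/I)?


Regular sequence => Koszul complex is the minimal free resolution.
Syz_1 minimally generated by Koszul relations f_i*e_j - f_j*e_i (i<j): mu(Syz_1) = beta_2 = C(m,2) = m(m-1)/2
m=25
25*24/2 = 300


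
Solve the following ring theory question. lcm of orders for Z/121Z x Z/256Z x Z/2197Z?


Exponent = lcm of the cyclic orders; pairwise coprime => product.
11^2*2^8*13^3=121*256*2197=68054272


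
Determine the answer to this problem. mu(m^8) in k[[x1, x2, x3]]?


C(n+d-1,d)=C(10,8)=45


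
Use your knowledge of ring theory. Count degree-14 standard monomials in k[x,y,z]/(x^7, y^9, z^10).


Need i<7, j<9, k<10 with i+j+k=14.
For each i, j ranges over max(0,14-i-9)..min(8,14-i):
  i=0: j in [5,8] -> 4
  i=1: j in [4,8] -> 5
  i=2: j in [3,8] -> 6
  i=3: j in [2,8] -> 7
  i=4: j in [1,8] -> 8
  i=5: j in [0,8] -> 9
  i=6: j in [0,8] -> 9
H(14) = 4+5+6+7+8+9+9 = 48


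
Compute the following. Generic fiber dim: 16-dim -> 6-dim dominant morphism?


dim(fiber)=dim(X)-dim(Y)=16-6=10


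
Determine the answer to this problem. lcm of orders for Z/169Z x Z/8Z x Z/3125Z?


Exponent = lcm of the cyclic orders; pairwise coprime => product.
13^2*2^3*5^5=169*8*3125=4225000


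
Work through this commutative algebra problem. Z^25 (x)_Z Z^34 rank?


rank(M(x)N) = rank(M)*rank(N)
25*34 = 850


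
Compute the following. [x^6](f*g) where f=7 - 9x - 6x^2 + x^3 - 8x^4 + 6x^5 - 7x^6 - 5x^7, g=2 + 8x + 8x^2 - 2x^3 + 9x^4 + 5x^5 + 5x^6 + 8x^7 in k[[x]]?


[x^6] = sum a_i*b_j, i+j=6
  7*5=35
  -9*5=-45
  -6*9=-54
  1*-2=-2
  -8*8=-64
  6*8=48
  -7*2=-14
Sum=-96


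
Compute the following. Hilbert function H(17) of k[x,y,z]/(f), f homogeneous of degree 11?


C(19,2)-C(8,2)=171-28=143


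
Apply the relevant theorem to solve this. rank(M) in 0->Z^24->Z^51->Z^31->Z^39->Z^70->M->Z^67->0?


Alt sum=0:
(-1)^0*24 + (-1)^1*51 + (-1)^2*31 + (-1)^3*39 + (-1)^4*70 + (-1)^5*? + (-1)^6*67=0
rank(M)=102


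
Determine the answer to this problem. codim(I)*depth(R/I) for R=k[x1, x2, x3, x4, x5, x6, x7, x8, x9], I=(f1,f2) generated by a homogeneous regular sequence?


codim=2, depth=dim(R/I)=9-2=7
Product=2*7=14


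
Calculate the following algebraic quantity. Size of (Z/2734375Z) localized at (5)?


5-primary part: 2734375=5^8*7
Size=5^8=390625


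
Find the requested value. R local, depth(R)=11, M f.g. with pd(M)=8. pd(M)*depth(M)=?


pd+depth=11
depth=11-8=3
pd*depth=8*3=24


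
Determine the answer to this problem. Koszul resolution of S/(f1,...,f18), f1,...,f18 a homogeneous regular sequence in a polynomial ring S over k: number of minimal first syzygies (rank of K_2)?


Regular sequence => Koszul complex is the minimal free resolution.
Syz_1 minimally generated by Koszul relations f_i*e_j - f_j*e_i (i<j): mu(Syz_1) = beta_2 = C(m,2) = m(m-1)/2
m=18
18*17/2 = 153


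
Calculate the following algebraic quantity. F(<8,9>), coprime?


gcd(8,9)=1 => F=ab-a-b=8*9-8-9=72-17=55


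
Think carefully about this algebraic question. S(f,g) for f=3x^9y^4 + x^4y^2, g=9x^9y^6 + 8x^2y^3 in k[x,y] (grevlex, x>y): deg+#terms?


LT(f)=3x^9y^4, LT(g)=9x^9y^6
lcm(LM)=x^9y^6
S(f,g) (scaled by 27 to clear denominators) = 9y^2*f - 3*g = 9x^4y^4 - 24x^2y^3
2 terms, deg 8.
8+2=10


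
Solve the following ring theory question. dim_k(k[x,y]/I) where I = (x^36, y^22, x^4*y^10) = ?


k[x,y]/I, I = (x^36, y^22, x^4*y^10)
Rect: 36x22=792. Corner: (36-4)x(22-10)=384.
dim = 792-384 = 408


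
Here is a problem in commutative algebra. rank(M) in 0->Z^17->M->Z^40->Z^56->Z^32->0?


Alt sum=0:
(-1)^0*17 + (-1)^1*? + (-1)^2*40 + (-1)^3*56 + (-1)^4*32=0
rank(M)=33


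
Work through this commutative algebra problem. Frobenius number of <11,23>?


gcd(11,23)=1 => F=ab-a-b=11*23-11-23=253-34=219


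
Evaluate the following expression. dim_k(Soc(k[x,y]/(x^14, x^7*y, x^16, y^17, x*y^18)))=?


Socle = ann(m) = span of standard monomials u with x*u, y*u in I (staircase corners).
Redundant generators: x*y^18, x^16
Minimal generators: x^14, x^7*y, y^17
Corners: x^6y^16, x^13
Socle dim=2


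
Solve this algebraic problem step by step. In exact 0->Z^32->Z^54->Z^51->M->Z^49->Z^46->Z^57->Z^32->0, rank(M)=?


Alt sum=0:
(-1)^0*32 + (-1)^1*54 + (-1)^2*51 + (-1)^3*? + (-1)^4*49 + (-1)^5*46 + (-1)^6*57 + (-1)^7*32=0
rank(M)=57


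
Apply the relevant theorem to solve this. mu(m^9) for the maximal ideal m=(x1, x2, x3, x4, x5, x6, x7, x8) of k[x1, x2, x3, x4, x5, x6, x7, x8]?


Graded Nakayama: mu(m^d) = dim_k (m^d/m^(d+1)) = #degree-9 monomials in 8 vars
C(n+d-1,d)=C(16,9)=11440


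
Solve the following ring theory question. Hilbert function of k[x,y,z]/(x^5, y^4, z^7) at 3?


Need i<5, j<4, k<7 with i+j+k=3.
For each i, j ranges over max(0,3-i-6)..min(3,3-i):
  i=0: j in [0,3] -> 4
  i=1: j in [0,2] -> 3
  i=2: j in [0,1] -> 2
  i=3: j in [0,0] -> 1
H(3) = 4+3+2+1 = 10


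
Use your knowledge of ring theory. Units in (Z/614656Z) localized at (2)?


Local ring = Z/256Z.
phi(256) = 2^7*(2-1) = 128


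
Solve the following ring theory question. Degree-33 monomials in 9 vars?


C(d+n-1,n-1)=C(41,8)=95548245


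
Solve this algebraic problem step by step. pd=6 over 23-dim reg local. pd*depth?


pd+depth=23
depth=23-6=17
pd*depth=6*17=102


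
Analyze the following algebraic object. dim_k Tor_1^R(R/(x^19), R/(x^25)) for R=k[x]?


Tor_1(R/I,R/J)=(I cap J)/IJ=(x^25)/(x^44)
dim=44-25=min(19,25)=19


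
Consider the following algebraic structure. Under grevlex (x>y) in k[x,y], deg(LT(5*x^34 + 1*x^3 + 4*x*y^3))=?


LT: 5*x^34
deg_x=34, deg_y=0
Total=34+0=34


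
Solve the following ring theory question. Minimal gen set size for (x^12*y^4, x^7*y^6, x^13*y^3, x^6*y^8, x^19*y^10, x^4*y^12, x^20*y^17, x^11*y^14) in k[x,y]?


Remove redundant (divisible by others).
x^11*y^14 redundant.
x^19*y^10 redundant.
x^20*y^17 redundant.
Min: x^13*y^3, x^12*y^4, x^7*y^6, x^6*y^8, x^4*y^12
Count=5


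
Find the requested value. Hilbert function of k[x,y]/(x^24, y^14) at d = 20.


k[x,y], I = (x^24, y^14), d = 20
Need i < 24 and d-i < 14.
Range: 7 <= i <= 20.
H(20) = 14


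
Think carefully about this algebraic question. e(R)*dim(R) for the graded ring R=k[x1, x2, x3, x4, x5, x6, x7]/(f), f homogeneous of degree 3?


e(R)=deg(f)=3, dim(R)=7-1=6
e*dim=3*6=18


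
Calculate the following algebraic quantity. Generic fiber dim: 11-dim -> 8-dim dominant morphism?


dim(fiber)=dim(X)-dim(Y)=11-8=3


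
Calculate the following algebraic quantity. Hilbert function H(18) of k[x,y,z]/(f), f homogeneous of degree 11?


C(20,2)-C(9,2)=190-36=154


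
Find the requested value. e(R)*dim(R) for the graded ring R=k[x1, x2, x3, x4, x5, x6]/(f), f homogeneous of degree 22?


e(R)=deg(f)=22, dim(R)=6-1=5
e*dim=22*5=110


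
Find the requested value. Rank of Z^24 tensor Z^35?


rank(M(x)N) = rank(M)*rank(N)
24*35 = 840


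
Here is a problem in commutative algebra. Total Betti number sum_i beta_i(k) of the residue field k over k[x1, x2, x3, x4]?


Koszul resolution: beta_i(k)=C(n,i), n=4
sum_i C(4,i) = 2^4 = 16


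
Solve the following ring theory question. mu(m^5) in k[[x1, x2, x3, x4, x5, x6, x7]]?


C(n+d-1,d)=C(11,5)=462


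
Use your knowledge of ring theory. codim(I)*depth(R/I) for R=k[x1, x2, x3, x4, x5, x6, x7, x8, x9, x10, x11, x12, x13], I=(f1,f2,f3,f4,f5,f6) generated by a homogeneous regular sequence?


codim=6, depth=dim(R/I)=13-6=7
Product=6*7=42


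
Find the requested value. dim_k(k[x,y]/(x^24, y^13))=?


Basis: x^i*y^j, i<24, j<13
24*13=312


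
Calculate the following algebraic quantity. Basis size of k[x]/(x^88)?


Basis: 1,x,...,x^87
dim=88


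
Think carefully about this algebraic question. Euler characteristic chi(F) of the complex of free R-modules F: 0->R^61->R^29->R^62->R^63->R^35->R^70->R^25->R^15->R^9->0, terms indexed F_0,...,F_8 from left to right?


chi = sum (-1)^i * rank:
(-1)^0*61=61
(-1)^1*29=-29
(-1)^2*62=62
(-1)^3*63=-63
(-1)^4*35=35
(-1)^5*70=-70
(-1)^6*25=25
(-1)^7*15=-15
(-1)^8*9=9
chi=15


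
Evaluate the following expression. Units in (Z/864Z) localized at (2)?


Local ring = Z/32Z.
phi(32) = 2^4*(2-1) = 16


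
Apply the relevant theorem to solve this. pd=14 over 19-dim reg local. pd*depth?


pd+depth=19
depth=19-14=5
pd*depth=14*5=70


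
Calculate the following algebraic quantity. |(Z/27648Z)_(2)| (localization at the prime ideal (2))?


2-primary part: 27648=2^10*27
Size=2^10=1024


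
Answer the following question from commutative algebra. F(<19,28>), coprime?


gcd(19,28)=1 => F=ab-a-b=19*28-19-28=532-47=485


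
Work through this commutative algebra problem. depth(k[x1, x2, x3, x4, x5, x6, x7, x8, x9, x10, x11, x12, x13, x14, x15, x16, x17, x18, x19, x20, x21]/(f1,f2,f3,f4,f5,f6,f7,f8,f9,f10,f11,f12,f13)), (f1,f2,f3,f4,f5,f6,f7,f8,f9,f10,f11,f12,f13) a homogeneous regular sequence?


depth(R)=21
depth(R/I)=21-13=8


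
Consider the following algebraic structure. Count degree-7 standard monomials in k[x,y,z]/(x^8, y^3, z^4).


Need i<8, j<3, k<4 with i+j+k=7.
For each i, j ranges over max(0,7-i-3)..min(2,7-i):
  i=0: j in [4,2] -> 0
  i=1: j in [3,2] -> 0
  i=2: j in [2,2] -> 1
  i=3: j in [1,2] -> 2
  i=4: j in [0,2] -> 3
  i=5: j in [0,2] -> 3
  i=6: j in [0,1] -> 2
  i=7: j in [0,0] -> 1
H(7) = 0+0+1+2+3+3+2+1 = 12


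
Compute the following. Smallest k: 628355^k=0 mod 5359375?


628355^k mod 5359375:
k=1: 628355
k=2: 4849775
k=3: 2229500
k=4: 3644375
k=5: 2143750
k=6: 0
First zero at k = 6


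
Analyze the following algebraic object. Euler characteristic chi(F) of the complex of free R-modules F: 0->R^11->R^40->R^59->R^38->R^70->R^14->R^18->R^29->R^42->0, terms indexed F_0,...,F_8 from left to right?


chi = sum (-1)^i * rank:
(-1)^0*11=11
(-1)^1*40=-40
(-1)^2*59=59
(-1)^3*38=-38
(-1)^4*70=70
(-1)^5*14=-14
(-1)^6*18=18
(-1)^7*29=-29
(-1)^8*42=42
chi=79


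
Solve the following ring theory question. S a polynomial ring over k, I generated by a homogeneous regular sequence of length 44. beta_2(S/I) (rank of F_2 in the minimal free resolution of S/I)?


Regular sequence => Koszul complex is the minimal free resolution.
Syz_1 minimally generated by Koszul relations f_i*e_j - f_j*e_i (i<j): mu(Syz_1) = beta_2 = C(m,2) = m(m-1)/2
m=44
44*43/2 = 946


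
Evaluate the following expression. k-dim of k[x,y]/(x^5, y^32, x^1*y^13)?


k[x,y]/I, I = (x^5, y^32, x^1*y^13)
Rect: 5x32=160. Corner: (5-1)x(32-13)=76.
dim = 160-76 = 84


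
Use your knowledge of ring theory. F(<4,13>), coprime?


gcd(4,13)=1 => F=ab-a-b=4*13-4-13=52-17=35


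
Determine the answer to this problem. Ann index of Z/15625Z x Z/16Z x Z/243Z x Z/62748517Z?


Exponent = lcm of the cyclic orders; pairwise coprime => product.
5^6*2^4*3^5*13^7=15625*16*243*62748517=3811972407750000


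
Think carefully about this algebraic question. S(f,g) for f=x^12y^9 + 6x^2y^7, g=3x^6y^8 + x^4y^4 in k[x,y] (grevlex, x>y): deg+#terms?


LT(f)=x^12y^9, LT(g)=3x^6y^8
lcm(LM)=x^12y^9
S(f,g) (scaled by 3 to clear denominators) = 3*f - x^6y*g = -x^10y^5 + 18x^2y^7
2 terms, deg 15.
15+2=17


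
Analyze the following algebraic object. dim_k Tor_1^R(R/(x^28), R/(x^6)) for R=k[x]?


Tor_1(R/I,R/J)=(I cap J)/IJ=(x^28)/(x^34)
dim=34-28=min(28,6)=6


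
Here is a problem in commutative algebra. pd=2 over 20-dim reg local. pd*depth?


pd+depth=20
depth=20-2=18
pd*depth=2*18=36


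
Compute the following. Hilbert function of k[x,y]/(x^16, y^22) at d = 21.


k[x,y], I = (x^16, y^22), d = 21
Need i < 16 and d-i < 22.
Range: 0 <= i <= 15.
H(21) = 16


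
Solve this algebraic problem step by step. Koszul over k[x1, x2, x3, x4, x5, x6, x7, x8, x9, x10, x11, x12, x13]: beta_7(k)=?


C(n,i)=C(13,7)=1716


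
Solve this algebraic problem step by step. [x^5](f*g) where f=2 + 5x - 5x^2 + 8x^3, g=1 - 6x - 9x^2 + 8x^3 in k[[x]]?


[x^5] = sum a_i*b_j, i+j=5
  -5*8=-40
  8*-9=-72
Sum=-112


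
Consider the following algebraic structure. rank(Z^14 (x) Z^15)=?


rank(M(x)N) = rank(M)*rank(N)
14*15 = 210


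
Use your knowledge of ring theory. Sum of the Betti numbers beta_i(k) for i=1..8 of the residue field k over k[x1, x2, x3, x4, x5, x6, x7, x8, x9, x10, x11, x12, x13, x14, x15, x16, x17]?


Koszul resolution: beta_i(k)=C(n,i), n=17
C(17,1)=17, C(17,2)=136, C(17,3)=680, C(17,4)=2380, C(17,5)=6188, C(17,6)=12376, C(17,7)=19448, C(17,8)=24310
Sum=65535


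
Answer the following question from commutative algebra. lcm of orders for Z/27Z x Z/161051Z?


Exponent = lcm of the cyclic orders; pairwise coprime => product.
3^3*11^5=27*161051=4348377


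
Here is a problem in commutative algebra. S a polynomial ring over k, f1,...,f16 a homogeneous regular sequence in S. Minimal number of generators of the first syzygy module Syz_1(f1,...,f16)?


Regular sequence => Koszul complex is the minimal free resolution.
Syz_1 minimally generated by Koszul relations f_i*e_j - f_j*e_i (i<j): mu(Syz_1) = beta_2 = C(m,2) = m(m-1)/2
m=16
16*15/2 = 120


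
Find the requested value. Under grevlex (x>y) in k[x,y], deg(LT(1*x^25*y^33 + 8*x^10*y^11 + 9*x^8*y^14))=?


LT: 1*x^25*y^33
deg_x=25, deg_y=33
Total=25+33=58


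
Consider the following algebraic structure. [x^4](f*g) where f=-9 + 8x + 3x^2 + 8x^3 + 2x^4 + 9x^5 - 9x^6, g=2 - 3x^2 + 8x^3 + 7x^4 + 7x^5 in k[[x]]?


[x^4] = sum a_i*b_j, i+j=4
  -9*7=-63
  8*8=64
  3*-3=-9
  2*2=4
Sum=-4


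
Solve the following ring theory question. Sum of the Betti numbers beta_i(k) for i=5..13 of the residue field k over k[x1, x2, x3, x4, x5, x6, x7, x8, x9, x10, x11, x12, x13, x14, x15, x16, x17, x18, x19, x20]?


Koszul resolution: beta_i(k)=C(n,i), n=20
C(20,5)=15504, C(20,6)=38760, C(20,7)=77520, C(20,8)=125970, C(20,9)=167960, C(20,10)=184756, C(20,11)=167960, C(20,12)=125970, C(20,13)=77520
Sum=981920


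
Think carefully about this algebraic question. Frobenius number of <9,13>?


gcd(9,13)=1 => F=ab-a-b=9*13-9-13=117-22=95


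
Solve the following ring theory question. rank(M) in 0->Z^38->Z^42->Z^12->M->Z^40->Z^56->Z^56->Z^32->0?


Alt sum=0:
(-1)^0*38 + (-1)^1*42 + (-1)^2*12 + (-1)^3*? + (-1)^4*40 + (-1)^5*56 + (-1)^6*56 + (-1)^7*32=0
rank(M)=16


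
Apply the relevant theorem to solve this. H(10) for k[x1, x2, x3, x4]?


C(d+n-1,n-1)=C(13,3)=286


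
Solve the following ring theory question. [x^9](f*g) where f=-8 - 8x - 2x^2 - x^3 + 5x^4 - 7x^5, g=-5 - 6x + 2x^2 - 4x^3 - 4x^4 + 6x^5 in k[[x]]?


[x^9] = sum a_i*b_j, i+j=9
  5*6=30
  -7*-4=28
Sum=58


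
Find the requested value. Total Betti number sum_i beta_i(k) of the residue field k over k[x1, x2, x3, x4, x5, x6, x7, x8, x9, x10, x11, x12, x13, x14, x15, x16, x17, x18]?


Koszul resolution: beta_i(k)=C(n,i), n=18
sum_i C(18,i) = 2^18 = 262144


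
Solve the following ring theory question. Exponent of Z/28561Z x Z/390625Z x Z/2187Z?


Exponent = lcm of the cyclic orders; pairwise coprime => product.
13^4*5^8*3^7=28561*390625*2187=24399573046875


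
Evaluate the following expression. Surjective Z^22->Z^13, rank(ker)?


rank(ker) = 22-13 = 9


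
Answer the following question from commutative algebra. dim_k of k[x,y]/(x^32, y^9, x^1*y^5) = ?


k[x,y]/I, I = (x^32, y^9, x^1*y^5)
Rect: 32x9=288. Corner: (32-1)x(9-5)=124.
dim = 288-124 = 164


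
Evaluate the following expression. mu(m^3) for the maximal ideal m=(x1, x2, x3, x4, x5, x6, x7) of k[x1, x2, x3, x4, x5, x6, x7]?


Graded Nakayama: mu(m^d) = dim_k (m^d/m^(d+1)) = #degree-3 monomials in 7 vars
C(n+d-1,d)=C(9,3)=84


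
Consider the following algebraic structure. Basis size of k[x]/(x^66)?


Basis: 1,x,...,x^65
dim=66


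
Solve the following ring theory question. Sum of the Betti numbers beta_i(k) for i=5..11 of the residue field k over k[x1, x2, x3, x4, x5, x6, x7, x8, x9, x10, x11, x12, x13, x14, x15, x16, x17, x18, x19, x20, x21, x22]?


Koszul resolution: beta_i(k)=C(n,i), n=22
C(22,5)=26334, C(22,6)=74613, C(22,7)=170544, C(22,8)=319770, C(22,9)=497420, C(22,10)=646646, C(22,11)=705432
Sum=2440759


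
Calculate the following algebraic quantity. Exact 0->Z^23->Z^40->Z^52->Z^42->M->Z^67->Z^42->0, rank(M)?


Alt sum=0:
(-1)^0*23 + (-1)^1*40 + (-1)^2*52 + (-1)^3*42 + (-1)^4*? + (-1)^5*67 + (-1)^6*42=0
rank(M)=32


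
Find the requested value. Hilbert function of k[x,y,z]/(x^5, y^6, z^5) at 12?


Need i<5, j<6, k<5 with i+j+k=12.
For each i, j ranges over max(0,12-i-4)..min(5,12-i):
  i=0: j in [8,5] -> 0
  i=1: j in [7,5] -> 0
  i=2: j in [6,5] -> 0
  i=3: j in [5,5] -> 1
  i=4: j in [4,5] -> 2
H(12) = 0+0+0+1+2 = 3


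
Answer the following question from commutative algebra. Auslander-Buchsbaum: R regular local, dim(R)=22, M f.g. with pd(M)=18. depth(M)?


pd+depth=depth(R)=22
depth=22-18=4


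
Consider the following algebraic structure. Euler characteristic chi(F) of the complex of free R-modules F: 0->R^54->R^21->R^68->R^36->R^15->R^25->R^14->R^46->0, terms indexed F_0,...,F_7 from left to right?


chi = sum (-1)^i * rank:
(-1)^0*54=54
(-1)^1*21=-21
(-1)^2*68=68
(-1)^3*36=-36
(-1)^4*15=15
(-1)^5*25=-25
(-1)^6*14=14
(-1)^7*46=-46
chi=23
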